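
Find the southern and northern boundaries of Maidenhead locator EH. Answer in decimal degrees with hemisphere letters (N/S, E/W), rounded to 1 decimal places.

20.0° S, 10.0° S

Field E=4, H=7: +4·20° lon, +7·10° lat → SW at lon -100°, lat -20°.
Cell spans 20° lon × 10° lat.
south 20.0° S, north 10.0° S.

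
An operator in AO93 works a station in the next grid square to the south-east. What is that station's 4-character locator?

BO02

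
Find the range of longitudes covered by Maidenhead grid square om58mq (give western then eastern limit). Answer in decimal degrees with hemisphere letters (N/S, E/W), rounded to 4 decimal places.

Field O=14, M=12: +14·20° lon, +12·10° lat → SW at lon 100°, lat 30°.
Square 5, 8: +5·2° lon, +8·1° lat → SW at lon 110°, lat 38°.
Subsquare m=12, q=16: +12·0.0833333° lon, +16·0.0416667° lat → SW at lon 111°, lat 38.6667°.
Cell spans 0.0833333° lon × 0.0416667° lat.
west 111.0000° E, east 111.0833° E.

111.0000° E, 111.0833° E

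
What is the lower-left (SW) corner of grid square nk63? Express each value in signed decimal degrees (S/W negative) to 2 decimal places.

Field N=13, K=10: +13·20° lon, +10·10° lat → SW at lon 80°, lat 10°.
Square 6, 3: +6·2° lon, +3·1° lat → SW at lon 92°, lat 13°.
latitude 13.00, longitude 92.00.

13.00, 92.00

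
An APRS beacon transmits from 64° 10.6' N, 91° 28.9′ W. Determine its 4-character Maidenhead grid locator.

EP44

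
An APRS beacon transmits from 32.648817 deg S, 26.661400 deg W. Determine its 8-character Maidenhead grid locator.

HF67qi04

Offset from 180°W / 90°S: lon 153.33860°, lat 57.35118°.
Field (20°×10°, letters A–R): 153.33860/20 → 7 → H, 57.35118/10 → 5 → F; chars HF.
Square (2°×1°, digits 0–9): 13.33860/2 → 6, 7.35118/1 → 7; chars 67.
Subsquare (5′×2.5′, letters a–x): 1.33860/0.0833333 → 16 → q, 0.35118/0.0416667 → 8 → i; chars qi.
Extended square (30″×15″, digits 0–9): 0.00527/0.00833333 → 0, 0.01785/0.00416667 → 4; chars 04.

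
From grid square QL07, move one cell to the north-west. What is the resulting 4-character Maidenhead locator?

Longitude square 0; −1 → -1, wraps to 9, carry into field.
Longitude field Q = 16; −1 → 15 = P.
Latitude square 7; +1 → 8.

PL98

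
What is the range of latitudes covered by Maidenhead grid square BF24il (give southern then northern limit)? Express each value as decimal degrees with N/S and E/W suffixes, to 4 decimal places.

35.5417° S, 35.5000° S

Field B=1, F=5: +1·20° lon, +5·10° lat → SW at lon -160°, lat -40°.
Square 2, 4: +2·2° lon, +4·1° lat → SW at lon -156°, lat -36°.
Subsquare i=8, l=11: +8·0.0833333° lon, +11·0.0416667° lat → SW at lon -155.333°, lat -35.5417°.
Cell spans 0.0833333° lon × 0.0416667° lat.
south 35.5417° S, north 35.5000° S.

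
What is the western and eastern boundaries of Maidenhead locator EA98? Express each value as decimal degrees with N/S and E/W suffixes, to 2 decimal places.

82.00° W, 80.00° W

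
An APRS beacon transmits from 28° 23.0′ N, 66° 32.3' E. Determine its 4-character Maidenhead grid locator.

ML38

Offset from 180°W / 90°S: lon 246.54°, lat 118.38°.
Field (20°×10°, letters A–R): 246.54/20 → 12 → M, 118.38/10 → 11 → L; chars ML.
Square (2°×1°, digits 0–9): 6.54/2 → 3, 8.38/1 → 8; chars 38.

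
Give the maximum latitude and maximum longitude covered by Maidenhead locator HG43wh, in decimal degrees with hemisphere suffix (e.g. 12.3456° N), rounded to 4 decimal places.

Field H=7, G=6: +7·20° lon, +6·10° lat → SW at lon -40°, lat -30°.
Square 4, 3: +4·2° lon, +3·1° lat → SW at lon -32°, lat -27°.
Subsquare w=22, h=7: +22·0.0833333° lon, +7·0.0416667° lat → SW at lon -30.1667°, lat -26.7083°.
Cell spans 0.0833333° lon × 0.0416667° lat. NE corner is SW corner plus one full cell.
latitude 26.6667° S, longitude 30.0833° W.

26.6667° S, 30.0833° W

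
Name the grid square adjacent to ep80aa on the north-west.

EP70xb

Longitude subsquare a = 0; −1 → -1, wraps to 23 = x, carry into square.
Longitude square 8; −1 → 7.
Latitude subsquare a = 0; +1 → 1 = b.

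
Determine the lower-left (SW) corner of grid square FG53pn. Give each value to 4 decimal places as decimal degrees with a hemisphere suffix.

26.4583° S, 68.7500° W

Field F=5, G=6: +5·20° lon, +6·10° lat → SW at lon -80°, lat -30°.
Square 5, 3: +5·2° lon, +3·1° lat → SW at lon -70°, lat -27°.
Subsquare p=15, n=13: +15·0.0833333° lon, +13·0.0416667° lat → SW at lon -68.75°, lat -26.4583°.
latitude 26.4583° S, longitude 68.7500° W.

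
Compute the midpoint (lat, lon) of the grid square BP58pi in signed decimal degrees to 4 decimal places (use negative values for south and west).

68.3542, -148.7083

Field B=1, P=15: +1·20° lon, +15·10° lat → SW at lon -160°, lat 60°.
Square 5, 8: +5·2° lon, +8·1° lat → SW at lon -150°, lat 68°.
Subsquare p=15, i=8: +15·0.0833333° lon, +8·0.0416667° lat → SW at lon -148.75°, lat 68.3333°.
Cell spans 0.0833333° lon × 0.0416667° lat. Centre is SW corner plus half of each.
latitude 68.3542, longitude -148.7083.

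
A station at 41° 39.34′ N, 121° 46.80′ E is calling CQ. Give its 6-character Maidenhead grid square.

Shift to the Maidenhead origin (180°W, 90°S): lon 301.7800, lat 131.6557.
Field: 301.7800/20 → 15 → P, 131.6557/10 → 13 → N; chars PN.
Square: 1.7800/2 → 0, 1.6557/1 → 1; chars 01.
Subsquare: 1.7800/0.0833333 → 21 → v, 0.6557/0.0416667 → 15 → p; chars vp.

PN01vp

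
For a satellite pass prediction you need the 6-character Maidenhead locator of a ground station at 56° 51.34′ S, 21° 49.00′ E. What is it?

KD03vd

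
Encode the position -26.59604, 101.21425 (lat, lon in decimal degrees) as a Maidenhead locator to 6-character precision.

OG03oj

Offset from 180°W / 90°S: lon 281.2142°, lat 63.4040°.
Field: 281.2142/20 → 14 → O, 63.4040/10 → 6 → G; chars OG.
Square: 1.2142/2 → 0, 3.4040/1 → 3; chars 03.
Subsquare: 1.2142/0.0833333 → 14 → o, 0.4040/0.0416667 → 9 → j; chars oj.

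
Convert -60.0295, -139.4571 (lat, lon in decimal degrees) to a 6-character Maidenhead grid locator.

CC09gx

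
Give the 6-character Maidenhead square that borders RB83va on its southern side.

Latitude subsquare a = 0; −1 → -1, wraps to 23 = x, carry into square.
Latitude square 3; −1 → 2.
The longitude characters are unchanged.

RB82vx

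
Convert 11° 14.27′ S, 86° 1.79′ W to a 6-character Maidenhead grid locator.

EH68xs

Add 180° to longitude and 90° to latitude: 93.9702, 78.7622.
Field: lon ⌊93.9702/20⌋ = 4 → E; lat ⌊78.7622/10⌋ = 7 → H.
Square: lon ⌊13.9702/2⌋ = 6; lat ⌊8.7622/1⌋ = 8.
Subsquare: lon ⌊1.9702/0.0833333⌋ = 23 → x; lat ⌊0.7622/0.0416667⌋ = 18 → s.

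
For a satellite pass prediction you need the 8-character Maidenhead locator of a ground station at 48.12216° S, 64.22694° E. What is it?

Shift to the Maidenhead origin (180°W, 90°S): lon 244.22694, lat 41.87784.
Field: 244.22694/20 → 12 → M, 41.87784/10 → 4 → E; chars ME.
Square: 4.22694/2 → 2, 1.87784/1 → 1; chars 21.
Subsquare: 0.22694/0.0833333 → 2 → c, 0.87784/0.0416667 → 21 → v; chars cv.
Extended square: 0.06027/0.00833333 → 7, 0.00284/0.00416667 → 0; chars 70.

ME21cv70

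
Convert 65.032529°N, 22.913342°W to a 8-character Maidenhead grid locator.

HP85na07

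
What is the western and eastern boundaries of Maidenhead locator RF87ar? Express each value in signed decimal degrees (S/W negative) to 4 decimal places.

176.0000, 176.0833

Field R=17, F=5: +17·20° lon, +5·10° lat → SW at lon 160°, lat -40°.
Square 8, 7: +8·2° lon, +7·1° lat → SW at lon 176°, lat -33°.
Subsquare a=0, r=17: +0·0.0833333° lon, +17·0.0416667° lat → SW at lon 176°, lat -32.2917°.
Cell spans 0.0833333° lon × 0.0416667° lat.
west 176.0000, east 176.0833.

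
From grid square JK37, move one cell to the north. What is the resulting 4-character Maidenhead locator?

Latitude square 7; +1 → 8.
The longitude characters are unchanged.

JK38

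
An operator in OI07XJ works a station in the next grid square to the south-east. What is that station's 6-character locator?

Longitude subsquare x = 23; +1 → 24, wraps to 0 = a, carry into square.
Longitude square 0; +1 → 1.
Latitude subsquare j = 9; −1 → 8 = i.

OI17ai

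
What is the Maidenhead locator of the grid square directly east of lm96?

Longitude square 9; +1 → 10, wraps to 0, carry into field.
Longitude field L = 11; +1 → 12 = M.
The latitude characters are unchanged.

MM06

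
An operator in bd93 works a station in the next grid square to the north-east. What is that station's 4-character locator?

CD04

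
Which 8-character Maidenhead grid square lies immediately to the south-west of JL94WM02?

JL94vm91

Longitude extended square 0; −1 → -1, wraps to 9, carry into subsquare.
Longitude subsquare w = 22; −1 → 21 = v.
Latitude extended square 2; −1 → 1.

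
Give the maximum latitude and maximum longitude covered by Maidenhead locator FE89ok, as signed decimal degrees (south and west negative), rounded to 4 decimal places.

-40.5417, -62.7500

Field F=5, E=4: +5·20° lon, +4·10° lat → SW at lon -80°, lat -50°.
Square 8, 9: +8·2° lon, +9·1° lat → SW at lon -64°, lat -41°.
Subsquare o=14, k=10: +14·0.0833333° lon, +10·0.0416667° lat → SW at lon -62.8333°, lat -40.5833°.
Cell spans 0.0833333° lon × 0.0416667° lat. NE corner is SW corner plus one full cell.
latitude -40.5417, longitude -62.7500.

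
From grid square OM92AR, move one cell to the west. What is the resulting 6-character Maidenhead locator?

Longitude subsquare a = 0; −1 → -1, wraps to 23 = x, carry into square.
Longitude square 9; −1 → 8.
The latitude characters are unchanged.

OM82xr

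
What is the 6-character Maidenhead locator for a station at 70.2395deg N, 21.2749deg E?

KQ00pf

Shift to the Maidenhead origin (180°W, 90°S): lon 201.2749, lat 160.2395.
Field (20°×10°, letters A–R): 201.2749/20 → 10 → K, 160.2395/10 → 16 → Q; chars KQ.
Square (2°×1°, digits 0–9): 1.2749/2 → 0, 0.2395/1 → 0; chars 00.
Subsquare (5′×2.5′, letters a–x): 1.2749/0.0833333 → 15 → p, 0.2395/0.0416667 → 5 → f; chars pf.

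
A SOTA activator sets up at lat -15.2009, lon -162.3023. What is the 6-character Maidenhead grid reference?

Shift to the Maidenhead origin (180°W, 90°S): lon 17.6977, lat 74.7991.
Field (20°×10°, letters A–R): 17.6977/20 → 0 → A, 74.7991/10 → 7 → H; chars AH.
Square (2°×1°, digits 0–9): 17.6977/2 → 8, 4.7991/1 → 4; chars 84.
Subsquare (5′×2.5′, letters a–x): 1.6977/0.0833333 → 20 → u, 0.7991/0.0416667 → 19 → t; chars ut.

AH84ut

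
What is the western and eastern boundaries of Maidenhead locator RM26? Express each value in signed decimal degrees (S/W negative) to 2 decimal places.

Field R=17, M=12: +17·20° lon, +12·10° lat → SW at lon 160°, lat 30°.
Square 2, 6: +2·2° lon, +6·1° lat → SW at lon 164°, lat 36°.
Cell spans 2° lon × 1° lat.
west 164.00, east 166.00.

164.00, 166.00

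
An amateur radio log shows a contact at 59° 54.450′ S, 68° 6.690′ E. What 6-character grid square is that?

MD40bc

Add 180° to longitude and 90° to latitude: 248.1115, 30.0925.
Field: lon ⌊248.1115/20⌋ = 12 → M; lat ⌊30.0925/10⌋ = 3 → D.
Square: lon ⌊8.1115/2⌋ = 4; lat ⌊0.0925/1⌋ = 0.
Subsquare: lon ⌊0.1115/0.0833333⌋ = 1 → b; lat ⌊0.0925/0.0416667⌋ = 2 → c.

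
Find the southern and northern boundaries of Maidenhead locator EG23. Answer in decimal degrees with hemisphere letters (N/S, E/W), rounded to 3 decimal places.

27.000° S, 26.000° S

Field E=4, G=6: +4·20° lon, +6·10° lat → SW at lon -100°, lat -30°.
Square 2, 3: +2·2° lon, +3·1° lat → SW at lon -96°, lat -27°.
Cell spans 2° lon × 1° lat.
south 27.000° S, north 26.000° S.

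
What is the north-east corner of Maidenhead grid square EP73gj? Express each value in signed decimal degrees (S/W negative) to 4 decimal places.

Field E=4, P=15: +4·20° lon, +15·10° lat → SW at lon -100°, lat 60°.
Square 7, 3: +7·2° lon, +3·1° lat → SW at lon -86°, lat 63°.
Subsquare g=6, j=9: +6·0.0833333° lon, +9·0.0416667° lat → SW at lon -85.5°, lat 63.375°.
Cell spans 0.0833333° lon × 0.0416667° lat. NE corner is SW corner plus one full cell.
latitude 63.4167, longitude -85.4167.

63.4167, -85.4167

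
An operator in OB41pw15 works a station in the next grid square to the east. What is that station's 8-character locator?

Longitude extended square 1; +1 → 2.
The latitude characters are unchanged.

OB41pw25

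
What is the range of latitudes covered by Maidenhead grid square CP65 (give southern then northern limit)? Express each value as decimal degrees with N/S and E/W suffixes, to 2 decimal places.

65.00° N, 66.00° N

Field C=2, P=15: +2·20° lon, +15·10° lat → SW at lon -140°, lat 60°.
Square 6, 5: +6·2° lon, +5·1° lat → SW at lon -128°, lat 65°.
Cell spans 2° lon × 1° lat.
south 65.00° N, north 66.00° N.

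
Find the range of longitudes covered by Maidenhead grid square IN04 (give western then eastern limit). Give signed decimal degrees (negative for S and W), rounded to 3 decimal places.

-20.000, -18.000

Field I=8, N=13: +8·20° lon, +13·10° lat → SW at lon -20°, lat 40°.
Square 0, 4: +0·2° lon, +4·1° lat → SW at lon -20°, lat 44°.
Cell spans 2° lon × 1° lat.
west -20.000, east -18.000.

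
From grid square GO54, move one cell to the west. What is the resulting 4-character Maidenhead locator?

GO44

Longitude square 5; −1 → 4.
The latitude characters are unchanged.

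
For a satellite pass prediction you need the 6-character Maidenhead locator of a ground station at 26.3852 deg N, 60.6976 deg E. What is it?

ML06ij

Add 180° to longitude and 90° to latitude: 240.6976, 116.3852.
Field: lon ⌊240.6976/20⌋ = 12 → M; lat ⌊116.3852/10⌋ = 11 → L.
Square: lon ⌊0.6976/2⌋ = 0; lat ⌊6.3852/1⌋ = 6.
Subsquare: lon ⌊0.6976/0.0833333⌋ = 8 → i; lat ⌊0.3852/0.0416667⌋ = 9 → j.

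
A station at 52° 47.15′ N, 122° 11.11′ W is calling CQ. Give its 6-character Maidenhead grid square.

Offset from 180°W / 90°S: lon 57.8148°, lat 142.7858°.
Field: lon ⌊57.8148/20⌋ = 2 → C; lat ⌊142.7858/10⌋ = 14 → O.
Square: lon ⌊17.8148/2⌋ = 8; lat ⌊2.7858/1⌋ = 2.
Subsquare: lon ⌊1.8148/0.0833333⌋ = 21 → v; lat ⌊0.7858/0.0416667⌋ = 18 → s.

CO82vs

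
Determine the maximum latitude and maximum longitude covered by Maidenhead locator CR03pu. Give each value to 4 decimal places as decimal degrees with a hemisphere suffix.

Field C=2, R=17: +2·20° lon, +17·10° lat → SW at lon -140°, lat 80°.
Square 0, 3: +0·2° lon, +3·1° lat → SW at lon -140°, lat 83°.
Subsquare p=15, u=20: +15·0.0833333° lon, +20·0.0416667° lat → SW at lon -138.75°, lat 83.8333°.
Cell spans 0.0833333° lon × 0.0416667° lat. NE corner is SW corner plus one full cell.
latitude 83.8750° N, longitude 138.6667° W.

83.8750° N, 138.6667° W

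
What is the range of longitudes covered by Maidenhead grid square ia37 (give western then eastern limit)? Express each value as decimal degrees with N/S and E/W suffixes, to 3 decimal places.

Field I=8, A=0: +8·20° lon, +0·10° lat → SW at lon -20°, lat -90°.
Square 3, 7: +3·2° lon, +7·1° lat → SW at lon -14°, lat -83°.
Cell spans 2° lon × 1° lat.
west 14.000° W, east 12.000° W.

14.000° W, 12.000° W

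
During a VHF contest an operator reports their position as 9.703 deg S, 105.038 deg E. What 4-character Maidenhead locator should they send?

OI20

Shift to the Maidenhead origin (180°W, 90°S): lon 285.04, lat 80.30.
Field: lon ⌊285.04/20⌋ = 14 → O; lat ⌊80.30/10⌋ = 8 → I.
Square: lon ⌊5.04/2⌋ = 2; lat ⌊0.30/1⌋ = 0.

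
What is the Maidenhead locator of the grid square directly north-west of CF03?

BF94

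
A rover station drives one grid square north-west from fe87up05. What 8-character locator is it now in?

FE87tp96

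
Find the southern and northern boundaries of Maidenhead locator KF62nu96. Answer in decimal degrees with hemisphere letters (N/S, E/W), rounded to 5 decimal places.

37.14167° S, 37.13750° S

Field K=10, F=5: +10·20° lon, +5·10° lat → SW at lon 20°, lat -40°.
Square 6, 2: +6·2° lon, +2·1° lat → SW at lon 32°, lat -38°.
Subsquare n=13, u=20: +13·0.0833333° lon, +20·0.0416667° lat → SW at lon 33.0833°, lat -37.1667°.
Extended square 9, 6: +9·0.00833333° lon, +6·0.00416667° lat → SW at lon 33.1583°, lat -37.1417°.
Cell spans 0.00833333° lon × 0.00416667° lat.
south 37.14167° S, north 37.13750° S.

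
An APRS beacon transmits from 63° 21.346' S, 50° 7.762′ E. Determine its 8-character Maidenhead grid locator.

LC56bp54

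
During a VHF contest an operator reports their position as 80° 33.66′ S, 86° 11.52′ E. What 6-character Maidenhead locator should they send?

Shift to the Maidenhead origin (180°W, 90°S): lon 266.1920, lat 9.4390.
Field: lon ⌊266.1920/20⌋ = 13 → N; lat ⌊9.4390/10⌋ = 0 → A.
Square: lon ⌊6.1920/2⌋ = 3; lat ⌊9.4390/1⌋ = 9.
Subsquare: lon ⌊0.1920/0.0833333⌋ = 2 → c; lat ⌊0.4390/0.0416667⌋ = 10 → k.

NA39ck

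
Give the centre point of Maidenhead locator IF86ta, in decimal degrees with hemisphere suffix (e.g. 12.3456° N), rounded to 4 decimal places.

33.9792° S, 2.3750° W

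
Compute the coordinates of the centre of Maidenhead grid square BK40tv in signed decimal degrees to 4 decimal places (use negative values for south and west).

10.8958, -150.3750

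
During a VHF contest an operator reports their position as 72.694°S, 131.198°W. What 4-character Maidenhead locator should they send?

CB47

Add 180° to longitude and 90° to latitude: 48.80, 17.31.
Field: lon ⌊48.80/20⌋ = 2 → C; lat ⌊17.31/10⌋ = 1 → B.
Square: lon ⌊8.80/2⌋ = 4; lat ⌊7.31/1⌋ = 7.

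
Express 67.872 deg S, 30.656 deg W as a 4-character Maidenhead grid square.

HC42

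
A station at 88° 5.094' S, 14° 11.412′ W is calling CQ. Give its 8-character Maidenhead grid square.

IA21vv79

Offset from 180°W / 90°S: lon 165.80980°, lat 1.91510°.
Field (20°×10°, letters A–R): lon ⌊165.80980/20⌋ = 8 → I; lat ⌊1.91510/10⌋ = 0 → A.
Square (2°×1°, digits 0–9): lon ⌊5.80980/2⌋ = 2; lat ⌊1.91510/1⌋ = 1.
Subsquare (5′×2.5′, letters a–x): lon ⌊1.80980/0.0833333⌋ = 21 → v; lat ⌊0.91510/0.0416667⌋ = 21 → v.
Extended square (30″×15″, digits 0–9): lon ⌊0.05980/0.00833333⌋ = 7; lat ⌊0.04010/0.00416667⌋ = 9.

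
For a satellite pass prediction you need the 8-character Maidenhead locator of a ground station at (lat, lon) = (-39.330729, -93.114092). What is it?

EF30kq60

Add 180° to longitude and 90° to latitude: 86.88591, 50.66927.
Field (20°×10°, letters A–R): 86.88591/20 → 4 → E, 50.66927/10 → 5 → F; chars EF.
Square (2°×1°, digits 0–9): 6.88591/2 → 3, 0.66927/1 → 0; chars 30.
Subsquare (5′×2.5′, letters a–x): 0.88591/0.0833333 → 10 → k, 0.66927/0.0416667 → 16 → q; chars kq.
Extended square (30″×15″, digits 0–9): 0.05257/0.00833333 → 6, 0.00260/0.00416667 → 0; chars 60.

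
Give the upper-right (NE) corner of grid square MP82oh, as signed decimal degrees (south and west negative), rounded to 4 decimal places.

62.3333, 77.2500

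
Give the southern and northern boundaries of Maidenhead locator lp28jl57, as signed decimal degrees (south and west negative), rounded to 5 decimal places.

68.48750, 68.49167

Field L=11, P=15: +11·20° lon, +15·10° lat → SW at lon 40°, lat 60°.
Square 2, 8: +2·2° lon, +8·1° lat → SW at lon 44°, lat 68°.
Subsquare j=9, l=11: +9·0.0833333° lon, +11·0.0416667° lat → SW at lon 44.75°, lat 68.4583°.
Extended square 5, 7: +5·0.00833333° lon, +7·0.00416667° lat → SW at lon 44.7917°, lat 68.4875°.
Cell spans 0.00833333° lon × 0.00416667° lat.
south 68.48750, north 68.49167.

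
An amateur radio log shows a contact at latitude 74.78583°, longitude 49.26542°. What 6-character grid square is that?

LQ44ps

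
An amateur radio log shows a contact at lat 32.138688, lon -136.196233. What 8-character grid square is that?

CM12vd63

Shift to the Maidenhead origin (180°W, 90°S): lon 43.80377, lat 122.13869.
Field: lon ⌊43.80377/20⌋ = 2 → C; lat ⌊122.13869/10⌋ = 12 → M.
Square: lon ⌊3.80377/2⌋ = 1; lat ⌊2.13869/1⌋ = 2.
Subsquare: lon ⌊1.80377/0.0833333⌋ = 21 → v; lat ⌊0.13869/0.0416667⌋ = 3 → d.
Extended square: lon ⌊0.05377/0.00833333⌋ = 6; lat ⌊0.01369/0.00416667⌋ = 3.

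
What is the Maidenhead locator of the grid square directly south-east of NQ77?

Longitude square 7; +1 → 8.
Latitude square 7; −1 → 6.

NQ86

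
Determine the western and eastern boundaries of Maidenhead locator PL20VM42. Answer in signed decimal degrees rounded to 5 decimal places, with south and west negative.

125.78333, 125.79167

Field P=15, L=11: +15·20° lon, +11·10° lat → SW at lon 120°, lat 20°.
Square 2, 0: +2·2° lon, +0·1° lat → SW at lon 124°, lat 20°.
Subsquare v=21, m=12: +21·0.0833333° lon, +12·0.0416667° lat → SW at lon 125.75°, lat 20.5°.
Extended square 4, 2: +4·0.00833333° lon, +2·0.00416667° lat → SW at lon 125.783°, lat 20.5083°.
Cell spans 0.00833333° lon × 0.00416667° lat.
west 125.78333, east 125.79167.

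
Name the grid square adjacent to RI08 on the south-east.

RI17

Longitude square 0; +1 → 1.
Latitude square 8; −1 → 7.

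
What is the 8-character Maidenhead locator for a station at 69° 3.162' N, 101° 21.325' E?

OP09qb22

Offset from 180°W / 90°S: lon 281.35542°, lat 159.05270°.
Field (20°×10°, letters A–R): lon ⌊281.35542/20⌋ = 14 → O; lat ⌊159.05270/10⌋ = 15 → P.
Square (2°×1°, digits 0–9): lon ⌊1.35542/2⌋ = 0; lat ⌊9.05270/1⌋ = 9.
Subsquare (5′×2.5′, letters a–x): lon ⌊1.35542/0.0833333⌋ = 16 → q; lat ⌊0.05270/0.0416667⌋ = 1 → b.
Extended square (30″×15″, digits 0–9): lon ⌊0.02208/0.00833333⌋ = 2; lat ⌊0.01103/0.00416667⌋ = 2.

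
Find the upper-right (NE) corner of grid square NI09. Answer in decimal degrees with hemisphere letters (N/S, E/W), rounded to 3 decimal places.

Field N=13, I=8: +13·20° lon, +8·10° lat → SW at lon 80°, lat -10°.
Square 0, 9: +0·2° lon, +9·1° lat → SW at lon 80°, lat -1°.
Cell spans 2° lon × 1° lat. NE corner is SW corner plus one full cell.
latitude 0.000° N, longitude 82.000° E.

0.000° N, 82.000° E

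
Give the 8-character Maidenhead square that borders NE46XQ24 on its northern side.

NE46xq25

Latitude extended square 4; +1 → 5.
The longitude characters are unchanged.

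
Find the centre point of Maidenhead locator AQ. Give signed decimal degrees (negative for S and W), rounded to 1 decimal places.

Field A=0, Q=16: +0·20° lon, +16·10° lat → SW at lon -180°, lat 70°.
Cell spans 20° lon × 10° lat. Centre is SW corner plus half of each.
latitude 75.0, longitude -170.0.

75.0, -170.0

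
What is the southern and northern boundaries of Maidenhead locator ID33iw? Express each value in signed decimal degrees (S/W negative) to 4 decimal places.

-56.0833, -56.0417

Field I=8, D=3: +8·20° lon, +3·10° lat → SW at lon -20°, lat -60°.
Square 3, 3: +3·2° lon, +3·1° lat → SW at lon -14°, lat -57°.
Subsquare i=8, w=22: +8·0.0833333° lon, +22·0.0416667° lat → SW at lon -13.3333°, lat -56.0833°.
Cell spans 0.0833333° lon × 0.0416667° lat.
south -56.0833, north -56.0417.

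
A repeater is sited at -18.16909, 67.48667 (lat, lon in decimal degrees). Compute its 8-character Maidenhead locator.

MH31rt89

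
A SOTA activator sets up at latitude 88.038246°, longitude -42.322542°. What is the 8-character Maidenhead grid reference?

GR88ua19

Offset from 180°W / 90°S: lon 137.67746°, lat 178.03825°.
Field: lon ⌊137.67746/20⌋ = 6 → G; lat ⌊178.03825/10⌋ = 17 → R.
Square: lon ⌊17.67746/2⌋ = 8; lat ⌊8.03825/1⌋ = 8.
Subsquare: lon ⌊1.67746/0.0833333⌋ = 20 → u; lat ⌊0.03825/0.0416667⌋ = 0 → a.
Extended square: lon ⌊0.01079/0.00833333⌋ = 1; lat ⌊0.03825/0.00416667⌋ = 9.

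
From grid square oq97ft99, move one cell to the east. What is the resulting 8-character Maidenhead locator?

Longitude extended square 9; +1 → 10, wraps to 0, carry into subsquare.
Longitude subsquare f = 5; +1 → 6 = g.
The latitude characters are unchanged.

OQ97gt09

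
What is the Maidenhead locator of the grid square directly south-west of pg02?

OG91

Longitude square 0; −1 → -1, wraps to 9, carry into field.
Longitude field P = 15; −1 → 14 = O.
Latitude square 2; −1 → 1.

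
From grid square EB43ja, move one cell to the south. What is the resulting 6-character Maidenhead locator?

EB42jx

Latitude subsquare a = 0; −1 → -1, wraps to 23 = x, carry into square.
Latitude square 3; −1 → 2.
The longitude characters are unchanged.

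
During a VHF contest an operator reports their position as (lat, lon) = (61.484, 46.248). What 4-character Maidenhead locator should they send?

Shift to the Maidenhead origin (180°W, 90°S): lon 226.25, lat 151.48.
Field: lon ⌊226.25/20⌋ = 11 → L; lat ⌊151.48/10⌋ = 15 → P.
Square: lon ⌊6.25/2⌋ = 3; lat ⌊1.48/1⌋ = 1.

LP31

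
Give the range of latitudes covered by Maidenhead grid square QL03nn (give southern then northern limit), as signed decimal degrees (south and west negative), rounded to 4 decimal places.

Field Q=16, L=11: +16·20° lon, +11·10° lat → SW at lon 140°, lat 20°.
Square 0, 3: +0·2° lon, +3·1° lat → SW at lon 140°, lat 23°.
Subsquare n=13, n=13: +13·0.0833333° lon, +13·0.0416667° lat → SW at lon 141.083°, lat 23.5417°.
Cell spans 0.0833333° lon × 0.0416667° lat.
south 23.5417, north 23.5833.

23.5417, 23.5833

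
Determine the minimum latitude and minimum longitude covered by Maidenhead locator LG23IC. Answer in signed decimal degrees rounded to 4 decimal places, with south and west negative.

-26.9167, 44.6667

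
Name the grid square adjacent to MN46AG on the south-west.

MN36xf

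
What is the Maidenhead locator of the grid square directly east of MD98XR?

ND08ar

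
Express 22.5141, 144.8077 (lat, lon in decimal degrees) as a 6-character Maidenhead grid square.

QL22jm

Offset from 180°W / 90°S: lon 324.8077°, lat 112.5141°.
Field (20°×10°, letters A–R): lon ⌊324.8077/20⌋ = 16 → Q; lat ⌊112.5141/10⌋ = 11 → L.
Square (2°×1°, digits 0–9): lon ⌊4.8077/2⌋ = 2; lat ⌊2.5141/1⌋ = 2.
Subsquare (5′×2.5′, letters a–x): lon ⌊0.8077/0.0833333⌋ = 9 → j; lat ⌊0.5141/0.0416667⌋ = 12 → m.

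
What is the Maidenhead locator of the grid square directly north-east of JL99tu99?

JL99uv00

Longitude extended square 9; +1 → 10, wraps to 0, carry into subsquare.
Longitude subsquare t = 19; +1 → 20 = u.
Latitude extended square 9; +1 → 10, wraps to 0, carry into subsquare.
Latitude subsquare u = 20; +1 → 21 = v.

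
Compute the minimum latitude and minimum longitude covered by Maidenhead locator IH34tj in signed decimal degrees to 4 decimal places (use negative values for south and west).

Field I=8, H=7: +8·20° lon, +7·10° lat → SW at lon -20°, lat -20°.
Square 3, 4: +3·2° lon, +4·1° lat → SW at lon -14°, lat -16°.
Subsquare t=19, j=9: +19·0.0833333° lon, +9·0.0416667° lat → SW at lon -12.4167°, lat -15.625°.
latitude -15.6250, longitude -12.4167.

-15.6250, -12.4167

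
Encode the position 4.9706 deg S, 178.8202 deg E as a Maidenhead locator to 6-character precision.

RI95ja

Offset from 180°W / 90°S: lon 358.8202°, lat 85.0294°.
Field (20°×10°, letters A–R): 358.8202/20 → 17 → R, 85.0294/10 → 8 → I; chars RI.
Square (2°×1°, digits 0–9): 18.8202/2 → 9, 5.0294/1 → 5; chars 95.
Subsquare (5′×2.5′, letters a–x): 0.8202/0.0833333 → 9 → j, 0.0294/0.0416667 → 0 → a; chars ja.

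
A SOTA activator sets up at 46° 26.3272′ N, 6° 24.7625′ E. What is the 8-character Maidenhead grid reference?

JN36ek95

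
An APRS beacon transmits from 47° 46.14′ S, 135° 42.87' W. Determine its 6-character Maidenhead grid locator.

CE22df

Offset from 180°W / 90°S: lon 44.2855°, lat 42.2310°.
Field: lon ⌊44.2855/20⌋ = 2 → C; lat ⌊42.2310/10⌋ = 4 → E.
Square: lon ⌊4.2855/2⌋ = 2; lat ⌊2.2310/1⌋ = 2.
Subsquare: lon ⌊0.2855/0.0833333⌋ = 3 → d; lat ⌊0.2310/0.0416667⌋ = 5 → f.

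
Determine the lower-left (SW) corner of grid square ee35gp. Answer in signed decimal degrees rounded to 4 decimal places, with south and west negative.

-44.3750, -93.5000

Field E=4, E=4: +4·20° lon, +4·10° lat → SW at lon -100°, lat -50°.
Square 3, 5: +3·2° lon, +5·1° lat → SW at lon -94°, lat -45°.
Subsquare g=6, p=15: +6·0.0833333° lon, +15·0.0416667° lat → SW at lon -93.5°, lat -44.375°.
latitude -44.3750, longitude -93.5000.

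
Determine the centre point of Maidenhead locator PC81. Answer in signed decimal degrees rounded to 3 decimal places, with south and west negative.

-68.500, 137.000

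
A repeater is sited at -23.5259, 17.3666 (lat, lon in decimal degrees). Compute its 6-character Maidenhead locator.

JG86ql

Offset from 180°W / 90°S: lon 197.3666°, lat 66.4741°.
Field: lon ⌊197.3666/20⌋ = 9 → J; lat ⌊66.4741/10⌋ = 6 → G.
Square: lon ⌊17.3666/2⌋ = 8; lat ⌊6.4741/1⌋ = 6.
Subsquare: lon ⌊1.3666/0.0833333⌋ = 16 → q; lat ⌊0.4741/0.0416667⌋ = 11 → l.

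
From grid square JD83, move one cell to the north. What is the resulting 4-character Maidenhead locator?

JD84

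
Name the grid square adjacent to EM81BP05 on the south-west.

Longitude extended square 0; −1 → -1, wraps to 9, carry into subsquare.
Longitude subsquare b = 1; −1 → 0 = a.
Latitude extended square 5; −1 → 4.

EM81ap94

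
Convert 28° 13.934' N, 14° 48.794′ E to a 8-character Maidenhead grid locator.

JL78jf75

Shift to the Maidenhead origin (180°W, 90°S): lon 194.81323, lat 118.23223.
Field (20°×10°, letters A–R): lon ⌊194.81323/20⌋ = 9 → J; lat ⌊118.23223/10⌋ = 11 → L.
Square (2°×1°, digits 0–9): lon ⌊14.81323/2⌋ = 7; lat ⌊8.23223/1⌋ = 8.
Subsquare (5′×2.5′, letters a–x): lon ⌊0.81323/0.0833333⌋ = 9 → j; lat ⌊0.23223/0.0416667⌋ = 5 → f.
Extended square (30″×15″, digits 0–9): lon ⌊0.06323/0.00833333⌋ = 7; lat ⌊0.02390/0.00416667⌋ = 5.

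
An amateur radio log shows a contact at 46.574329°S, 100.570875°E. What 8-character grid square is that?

OE03gk82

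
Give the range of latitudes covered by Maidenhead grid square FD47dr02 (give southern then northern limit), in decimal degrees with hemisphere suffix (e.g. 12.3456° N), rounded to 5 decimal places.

Field F=5, D=3: +5·20° lon, +3·10° lat → SW at lon -80°, lat -60°.
Square 4, 7: +4·2° lon, +7·1° lat → SW at lon -72°, lat -53°.
Subsquare d=3, r=17: +3·0.0833333° lon, +17·0.0416667° lat → SW at lon -71.75°, lat -52.2917°.
Extended square 0, 2: +0·0.00833333° lon, +2·0.00416667° lat → SW at lon -71.75°, lat -52.2833°.
Cell spans 0.00833333° lon × 0.00416667° lat.
south 52.28333° S, north 52.27917° S.

52.28333° S, 52.27917° S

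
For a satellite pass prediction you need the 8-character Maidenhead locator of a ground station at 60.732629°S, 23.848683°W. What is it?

HC89bg84

Add 180° to longitude and 90° to latitude: 156.15132, 29.26737.
Field (20°×10°, letters A–R): lon ⌊156.15132/20⌋ = 7 → H; lat ⌊29.26737/10⌋ = 2 → C.
Square (2°×1°, digits 0–9): lon ⌊16.15132/2⌋ = 8; lat ⌊9.26737/1⌋ = 9.
Subsquare (5′×2.5′, letters a–x): lon ⌊0.15132/0.0833333⌋ = 1 → b; lat ⌊0.26737/0.0416667⌋ = 6 → g.
Extended square (30″×15″, digits 0–9): lon ⌊0.06798/0.00833333⌋ = 8; lat ⌊0.01737/0.00416667⌋ = 4.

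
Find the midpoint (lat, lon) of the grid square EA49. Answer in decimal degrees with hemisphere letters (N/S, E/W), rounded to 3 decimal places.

80.500° S, 91.000° W

Field E=4, A=0: +4·20° lon, +0·10° lat → SW at lon -100°, lat -90°.
Square 4, 9: +4·2° lon, +9·1° lat → SW at lon -92°, lat -81°.
Cell spans 2° lon × 1° lat. Centre is SW corner plus half of each.
latitude 80.500° S, longitude 91.000° W.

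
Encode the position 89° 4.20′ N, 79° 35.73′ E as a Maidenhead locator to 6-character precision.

Add 180° to longitude and 90° to latitude: 259.5955, 179.0700.
Field: lon ⌊259.5955/20⌋ = 12 → M; lat ⌊179.0700/10⌋ = 17 → R.
Square: lon ⌊19.5955/2⌋ = 9; lat ⌊9.0700/1⌋ = 9.
Subsquare: lon ⌊1.5955/0.0833333⌋ = 19 → t; lat ⌊0.0700/0.0416667⌋ = 1 → b.

MR99tb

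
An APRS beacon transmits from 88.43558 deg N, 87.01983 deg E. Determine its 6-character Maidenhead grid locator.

Shift to the Maidenhead origin (180°W, 90°S): lon 267.0198, lat 178.4356.
Field: lon ⌊267.0198/20⌋ = 13 → N; lat ⌊178.4356/10⌋ = 17 → R.
Square: lon ⌊7.0198/2⌋ = 3; lat ⌊8.4356/1⌋ = 8.
Subsquare: lon ⌊1.0198/0.0833333⌋ = 12 → m; lat ⌊0.4356/0.0416667⌋ = 10 → k.

NR38mk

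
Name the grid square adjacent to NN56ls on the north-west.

NN56kt

Longitude subsquare l = 11; −1 → 10 = k.
Latitude subsquare s = 18; +1 → 19 = t.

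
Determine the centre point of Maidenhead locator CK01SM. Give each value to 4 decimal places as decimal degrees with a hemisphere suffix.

11.5208° N, 138.4583° W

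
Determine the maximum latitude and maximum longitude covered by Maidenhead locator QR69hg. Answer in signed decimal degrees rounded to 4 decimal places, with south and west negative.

Field Q=16, R=17: +16·20° lon, +17·10° lat → SW at lon 140°, lat 80°.
Square 6, 9: +6·2° lon, +9·1° lat → SW at lon 152°, lat 89°.
Subsquare h=7, g=6: +7·0.0833333° lon, +6·0.0416667° lat → SW at lon 152.583°, lat 89.25°.
Cell spans 0.0833333° lon × 0.0416667° lat. NE corner is SW corner plus one full cell.
latitude 89.2917, longitude 152.6667.

89.2917, 152.6667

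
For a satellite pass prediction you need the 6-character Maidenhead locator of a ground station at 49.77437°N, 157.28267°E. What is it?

QN89ps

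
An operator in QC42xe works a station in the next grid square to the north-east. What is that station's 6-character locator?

QC52af

Longitude subsquare x = 23; +1 → 24, wraps to 0 = a, carry into square.
Longitude square 4; +1 → 5.
Latitude subsquare e = 4; +1 → 5 = f.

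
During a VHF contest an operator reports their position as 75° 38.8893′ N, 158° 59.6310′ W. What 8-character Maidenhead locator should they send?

BQ05mp05

Offset from 180°W / 90°S: lon 21.00615°, lat 165.64816°.
Field (20°×10°, letters A–R): lon ⌊21.00615/20⌋ = 1 → B; lat ⌊165.64816/10⌋ = 16 → Q.
Square (2°×1°, digits 0–9): lon ⌊1.00615/2⌋ = 0; lat ⌊5.64816/1⌋ = 5.
Subsquare (5′×2.5′, letters a–x): lon ⌊1.00615/0.0833333⌋ = 12 → m; lat ⌊0.64816/0.0416667⌋ = 15 → p.
Extended square (30″×15″, digits 0–9): lon ⌊0.00615/0.00833333⌋ = 0; lat ⌊0.02316/0.00416667⌋ = 5.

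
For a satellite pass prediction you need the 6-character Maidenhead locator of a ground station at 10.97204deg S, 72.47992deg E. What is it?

MH69fa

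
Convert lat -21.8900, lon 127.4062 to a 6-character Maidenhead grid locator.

Add 180° to longitude and 90° to latitude: 307.4062, 68.1100.
Field (20°×10°, letters A–R): lon ⌊307.4062/20⌋ = 15 → P; lat ⌊68.1100/10⌋ = 6 → G.
Square (2°×1°, digits 0–9): lon ⌊7.4062/2⌋ = 3; lat ⌊8.1100/1⌋ = 8.
Subsquare (5′×2.5′, letters a–x): lon ⌊1.4062/0.0833333⌋ = 16 → q; lat ⌊0.1100/0.0416667⌋ = 2 → c.

PG38qc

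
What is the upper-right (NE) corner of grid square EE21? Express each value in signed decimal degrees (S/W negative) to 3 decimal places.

-48.000, -94.000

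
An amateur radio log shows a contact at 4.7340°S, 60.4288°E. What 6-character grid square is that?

Add 180° to longitude and 90° to latitude: 240.4288, 85.2660.
Field: lon ⌊240.4288/20⌋ = 12 → M; lat ⌊85.2660/10⌋ = 8 → I.
Square: lon ⌊0.4288/2⌋ = 0; lat ⌊5.2660/1⌋ = 5.
Subsquare: lon ⌊0.4288/0.0833333⌋ = 5 → f; lat ⌊0.2660/0.0416667⌋ = 6 → g.

MI05fg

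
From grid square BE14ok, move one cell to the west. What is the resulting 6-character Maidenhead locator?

Longitude subsquare o = 14; −1 → 13 = n.
The latitude characters are unchanged.

BE14nk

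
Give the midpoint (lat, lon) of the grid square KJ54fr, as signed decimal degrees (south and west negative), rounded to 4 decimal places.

Field K=10, J=9: +10·20° lon, +9·10° lat → SW at lon 20°, lat 0°.
Square 5, 4: +5·2° lon, +4·1° lat → SW at lon 30°, lat 4°.
Subsquare f=5, r=17: +5·0.0833333° lon, +17·0.0416667° lat → SW at lon 30.4167°, lat 4.70833°.
Cell spans 0.0833333° lon × 0.0416667° lat. Centre is SW corner plus half of each.
latitude 4.7292, longitude 30.4583.

4.7292, 30.4583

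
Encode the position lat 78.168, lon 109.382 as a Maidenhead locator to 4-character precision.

OQ48

Offset from 180°W / 90°S: lon 289.38°, lat 168.17°.
Field: lon ⌊289.38/20⌋ = 14 → O; lat ⌊168.17/10⌋ = 16 → Q.
Square: lon ⌊9.38/2⌋ = 4; lat ⌊8.17/1⌋ = 8.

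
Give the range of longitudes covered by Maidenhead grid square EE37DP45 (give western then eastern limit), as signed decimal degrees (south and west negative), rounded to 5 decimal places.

-93.71667, -93.70833

Field E=4, E=4: +4·20° lon, +4·10° lat → SW at lon -100°, lat -50°.
Square 3, 7: +3·2° lon, +7·1° lat → SW at lon -94°, lat -43°.
Subsquare d=3, p=15: +3·0.0833333° lon, +15·0.0416667° lat → SW at lon -93.75°, lat -42.375°.
Extended square 4, 5: +4·0.00833333° lon, +5·0.00416667° lat → SW at lon -93.7167°, lat -42.3542°.
Cell spans 0.00833333° lon × 0.00416667° lat.
west -93.71667, east -93.70833.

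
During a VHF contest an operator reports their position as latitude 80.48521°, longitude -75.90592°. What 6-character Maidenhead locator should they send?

Offset from 180°W / 90°S: lon 104.0941°, lat 170.4852°.
Field: 104.0941/20 → 5 → F, 170.4852/10 → 17 → R; chars FR.
Square: 4.0941/2 → 2, 0.4852/1 → 0; chars 20.
Subsquare: 0.0941/0.0833333 → 1 → b, 0.4852/0.0416667 → 11 → l; chars bl.

FR20bl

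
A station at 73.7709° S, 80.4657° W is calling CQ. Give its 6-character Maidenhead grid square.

EB96sf

Offset from 180°W / 90°S: lon 99.5343°, lat 16.2291°.
Field: 99.5343/20 → 4 → E, 16.2291/10 → 1 → B; chars EB.
Square: 19.5343/2 → 9, 6.2291/1 → 6; chars 96.
Subsquare: 1.5343/0.0833333 → 18 → s, 0.2291/0.0416667 → 5 → f; chars sf.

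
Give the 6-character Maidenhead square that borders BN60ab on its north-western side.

BN50xc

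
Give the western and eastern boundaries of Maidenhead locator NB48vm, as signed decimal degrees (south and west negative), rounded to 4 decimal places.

89.7500, 89.8333

Field N=13, B=1: +13·20° lon, +1·10° lat → SW at lon 80°, lat -80°.
Square 4, 8: +4·2° lon, +8·1° lat → SW at lon 88°, lat -72°.
Subsquare v=21, m=12: +21·0.0833333° lon, +12·0.0416667° lat → SW at lon 89.75°, lat -71.5°.
Cell spans 0.0833333° lon × 0.0416667° lat.
west 89.7500, east 89.8333.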